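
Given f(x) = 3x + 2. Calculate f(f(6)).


f(6) = 20
f(20) = 62

62


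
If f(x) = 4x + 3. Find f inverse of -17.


Solve 4x + 3 = -17
x = (-17 - 3) / 4 = -5

-5


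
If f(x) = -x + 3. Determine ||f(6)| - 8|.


f(6) = -3
|-3| = 3
|3 - 8| = 5

5


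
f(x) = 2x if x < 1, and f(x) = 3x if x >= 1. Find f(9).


9 satisfies x >= 1
f(9) = 27

27


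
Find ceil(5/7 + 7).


5/7 = 0.7143
0.7143 + 7 = 7.7143
ceil(7.7143) = 8

8


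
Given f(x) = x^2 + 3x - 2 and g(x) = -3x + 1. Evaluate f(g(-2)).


g(-2) = 7
f(7) = 1*(7)^2 + 3*(7) - 2 = 68

68


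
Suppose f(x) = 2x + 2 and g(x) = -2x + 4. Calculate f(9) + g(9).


f(9) = 20
g(9) = -14
Sum = 6

6


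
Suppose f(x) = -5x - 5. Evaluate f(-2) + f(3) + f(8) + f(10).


f(-2) = 5
f(3) = -20
f(8) = -45
f(10) = -55
Sum = -115

-115


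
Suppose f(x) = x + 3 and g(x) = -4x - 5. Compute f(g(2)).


g(2) = -13
f(-13) = -10

-10


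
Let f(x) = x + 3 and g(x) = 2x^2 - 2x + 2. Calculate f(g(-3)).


29


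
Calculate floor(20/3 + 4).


20/3 = 6.6667
6.6667 + 4 = 10.6667
floor(10.6667) = 10

10


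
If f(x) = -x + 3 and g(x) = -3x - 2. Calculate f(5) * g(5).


f(5) = -2
g(5) = -17
Product = 34

34


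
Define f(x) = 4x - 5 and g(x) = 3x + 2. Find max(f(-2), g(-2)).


f(-2) = -13
g(-2) = -4
max = -4

-4


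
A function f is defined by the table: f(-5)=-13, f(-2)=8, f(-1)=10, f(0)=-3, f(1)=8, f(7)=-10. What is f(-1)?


Reading from the table at x = -1

10


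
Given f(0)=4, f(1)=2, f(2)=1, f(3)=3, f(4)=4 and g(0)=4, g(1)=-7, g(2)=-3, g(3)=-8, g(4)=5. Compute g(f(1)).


f(1) = 2
g(2) = -3

-3


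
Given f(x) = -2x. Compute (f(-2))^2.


f(-2) = 4
(4)^2 = 16

16


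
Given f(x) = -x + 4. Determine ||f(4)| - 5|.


f(4) = 0
|0| = 0
|0 - 5| = 5

5


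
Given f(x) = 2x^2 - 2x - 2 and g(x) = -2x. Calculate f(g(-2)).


g(-2) = 4
f(4) = 2*(4)^2 - 2*(4) - 2 = 22

22


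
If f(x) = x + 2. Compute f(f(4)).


8


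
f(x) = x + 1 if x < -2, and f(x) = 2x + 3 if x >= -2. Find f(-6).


-6 satisfies x < -2
f(-6) = -5

-5


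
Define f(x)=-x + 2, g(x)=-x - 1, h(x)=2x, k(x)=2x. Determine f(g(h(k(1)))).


k(1) = 2
h(2) = 4
g(4) = -5
f(-5) = 7

7


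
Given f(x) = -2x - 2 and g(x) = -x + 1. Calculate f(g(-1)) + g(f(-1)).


f(g(-1)) = -6
g(f(-1)) = 1
Sum = -5

-5


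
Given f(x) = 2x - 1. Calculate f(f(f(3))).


f(3) = 5
f(5) = 9
f(9) = 17

17


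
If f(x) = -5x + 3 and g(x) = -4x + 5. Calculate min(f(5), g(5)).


f(5) = -22
g(5) = -15
min = -22

-22


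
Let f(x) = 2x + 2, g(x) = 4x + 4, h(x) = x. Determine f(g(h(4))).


h(4) = 4
g(4) = 20
f(20) = 42

42


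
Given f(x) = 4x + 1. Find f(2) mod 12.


f(2) = 9
9 mod 12 = 9

9


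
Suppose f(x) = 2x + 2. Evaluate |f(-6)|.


f(-6) = -10
|-10| = 10

10


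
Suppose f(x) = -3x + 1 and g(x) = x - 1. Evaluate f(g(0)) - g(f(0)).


f(g(0)) = 4
g(f(0)) = 0
Difference = 4

4


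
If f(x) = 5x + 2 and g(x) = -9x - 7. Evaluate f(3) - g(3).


f(3) = 17
g(3) = -34
Difference = 51

51


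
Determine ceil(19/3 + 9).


19/3 = 6.3333
6.3333 + 9 = 15.3333
ceil(15.3333) = 16

16


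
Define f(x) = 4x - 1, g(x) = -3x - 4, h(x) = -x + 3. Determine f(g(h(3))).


h(3) = 0
g(0) = -4
f(-4) = -17

-17


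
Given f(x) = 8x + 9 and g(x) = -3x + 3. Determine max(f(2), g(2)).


f(2) = 25
g(2) = -3
max = 25

25


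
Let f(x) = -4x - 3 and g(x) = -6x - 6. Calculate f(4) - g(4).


f(4) = -19
g(4) = -30
Difference = 11

11


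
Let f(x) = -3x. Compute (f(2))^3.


f(2) = -6
(-6)^3 = -216

-216


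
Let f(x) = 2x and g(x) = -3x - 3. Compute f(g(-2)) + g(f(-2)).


f(g(-2)) = 6
g(f(-2)) = 9
Sum = 15

15


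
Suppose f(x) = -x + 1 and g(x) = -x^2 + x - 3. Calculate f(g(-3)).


g(-3) = -15
f(-15) = 16

16


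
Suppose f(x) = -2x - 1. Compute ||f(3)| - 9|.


2


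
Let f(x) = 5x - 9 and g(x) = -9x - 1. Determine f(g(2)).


g(2) = -19
f(-19) = -104

-104


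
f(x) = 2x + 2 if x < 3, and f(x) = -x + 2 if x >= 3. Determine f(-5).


-5 satisfies x < 3
f(-5) = -8

-8


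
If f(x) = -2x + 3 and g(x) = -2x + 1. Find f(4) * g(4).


f(4) = -5
g(4) = -7
Product = 35

35


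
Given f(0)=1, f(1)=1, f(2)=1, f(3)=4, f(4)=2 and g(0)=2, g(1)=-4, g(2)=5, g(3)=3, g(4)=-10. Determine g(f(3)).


f(3) = 4
g(4) = -10

-10


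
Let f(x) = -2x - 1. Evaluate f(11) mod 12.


1


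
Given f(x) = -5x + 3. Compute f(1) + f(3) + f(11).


f(1) = -2
f(3) = -12
f(11) = -52
Sum = -66

-66


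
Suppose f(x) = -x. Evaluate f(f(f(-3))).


f(-3) = 3
f(3) = -3
f(-3) = 3

3


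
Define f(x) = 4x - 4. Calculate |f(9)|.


f(9) = 32
|32| = 32

32


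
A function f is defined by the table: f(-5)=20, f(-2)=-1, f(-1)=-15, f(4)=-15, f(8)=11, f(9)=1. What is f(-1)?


Reading from the table at x = -1

-15


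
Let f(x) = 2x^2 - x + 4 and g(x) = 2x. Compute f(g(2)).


g(2) = 4
f(4) = 2*(4)^2 - 1*(4) + 4 = 32

32


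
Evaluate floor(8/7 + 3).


8/7 = 1.1429
1.1429 + 3 = 4.1429
floor(4.1429) = 4

4


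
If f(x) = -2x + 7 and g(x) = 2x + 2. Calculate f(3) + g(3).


9


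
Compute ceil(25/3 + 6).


25/3 = 8.3333
8.3333 + 6 = 14.3333
ceil(14.3333) = 15

15


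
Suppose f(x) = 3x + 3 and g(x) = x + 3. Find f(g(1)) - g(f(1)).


6


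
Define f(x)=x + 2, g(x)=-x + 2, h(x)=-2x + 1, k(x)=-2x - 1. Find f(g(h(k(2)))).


k(2) = -5
h(-5) = 11
g(11) = -9
f(-9) = -7

-7


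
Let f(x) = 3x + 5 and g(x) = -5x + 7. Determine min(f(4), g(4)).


-13


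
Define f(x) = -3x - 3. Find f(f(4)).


f(4) = -15
f(-15) = 42

42


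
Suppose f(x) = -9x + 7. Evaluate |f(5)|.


38


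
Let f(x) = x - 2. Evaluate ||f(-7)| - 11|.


2


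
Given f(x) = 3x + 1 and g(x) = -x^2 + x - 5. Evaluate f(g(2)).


-20


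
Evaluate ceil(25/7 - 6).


25/7 = 3.5714
3.5714 - 6 = -2.4286
ceil(-2.4286) = -2

-2


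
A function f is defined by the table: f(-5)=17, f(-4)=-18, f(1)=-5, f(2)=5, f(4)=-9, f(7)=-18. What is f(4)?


Reading from the table at x = 4

-9


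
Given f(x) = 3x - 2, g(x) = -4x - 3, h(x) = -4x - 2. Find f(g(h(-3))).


h(-3) = 10
g(10) = -43
f(-43) = -131

-131


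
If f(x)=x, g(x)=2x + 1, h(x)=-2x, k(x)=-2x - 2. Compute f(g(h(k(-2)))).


k(-2) = 2
h(2) = -4
g(-4) = -7
f(-7) = -7

-7


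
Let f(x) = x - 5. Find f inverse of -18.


Solve x - 5 = -18
x = (-18 + 5) / 1 = -13

-13


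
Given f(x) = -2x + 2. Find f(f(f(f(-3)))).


f(-3) = 8
f(8) = -14
f(-14) = 30
f(30) = -58

-58


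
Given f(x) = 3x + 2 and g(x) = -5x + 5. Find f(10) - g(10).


f(10) = 32
g(10) = -45
Difference = 77

77


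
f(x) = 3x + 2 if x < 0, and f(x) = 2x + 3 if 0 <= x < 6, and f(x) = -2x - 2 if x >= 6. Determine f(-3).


-3 satisfies x < 0
f(-3) = -7

-7


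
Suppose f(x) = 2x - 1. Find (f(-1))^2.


f(-1) = -3
(-3)^2 = 9

9


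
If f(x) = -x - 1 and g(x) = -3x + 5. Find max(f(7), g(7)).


f(7) = -8
g(7) = -16
max = -8

-8


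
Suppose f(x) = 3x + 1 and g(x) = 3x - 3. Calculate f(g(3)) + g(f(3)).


f(g(3)) = 19
g(f(3)) = 27
Sum = 46

46


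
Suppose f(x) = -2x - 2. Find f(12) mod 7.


f(12) = -26
-26 mod 7 = 2

2


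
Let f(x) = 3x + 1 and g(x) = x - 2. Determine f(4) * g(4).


26


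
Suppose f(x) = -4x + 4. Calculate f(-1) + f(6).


-12


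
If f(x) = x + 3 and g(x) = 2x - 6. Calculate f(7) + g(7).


f(7) = 10
g(7) = 8
Sum = 18

18


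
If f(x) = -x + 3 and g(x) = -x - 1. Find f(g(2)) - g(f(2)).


f(g(2)) = 6
g(f(2)) = -2
Difference = 8

8


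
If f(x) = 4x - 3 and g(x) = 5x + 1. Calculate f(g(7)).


g(7) = 36
f(36) = 141

141


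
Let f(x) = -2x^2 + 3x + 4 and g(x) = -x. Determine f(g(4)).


g(4) = -4
f(-4) = (-2)*(-4)^2 + 3*(-4) + 4 = -40

-40


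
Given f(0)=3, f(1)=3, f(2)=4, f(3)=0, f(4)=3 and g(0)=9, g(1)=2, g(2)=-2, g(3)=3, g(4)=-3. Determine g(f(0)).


f(0) = 3
g(3) = 3

3


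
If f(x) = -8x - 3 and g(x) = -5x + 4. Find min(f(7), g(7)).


f(7) = -59
g(7) = -31
min = -59

-59


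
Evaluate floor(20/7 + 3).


20/7 = 2.8571
2.8571 + 3 = 5.8571
floor(5.8571) = 5

5


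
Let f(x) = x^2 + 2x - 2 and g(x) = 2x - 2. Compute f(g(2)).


g(2) = 2
f(2) = 1*(2)^2 + 2*(2) - 2 = 6

6


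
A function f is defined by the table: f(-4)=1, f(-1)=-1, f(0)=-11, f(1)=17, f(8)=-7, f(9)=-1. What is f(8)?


Reading from the table at x = 8

-7


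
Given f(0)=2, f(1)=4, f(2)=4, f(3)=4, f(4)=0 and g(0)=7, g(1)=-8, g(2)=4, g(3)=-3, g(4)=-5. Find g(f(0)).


f(0) = 2
g(2) = 4

4


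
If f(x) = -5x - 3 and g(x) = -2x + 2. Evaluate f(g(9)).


g(9) = -16
f(-16) = 77

77


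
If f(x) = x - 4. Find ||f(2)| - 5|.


f(2) = -2
|-2| = 2
|2 - 5| = 3

3


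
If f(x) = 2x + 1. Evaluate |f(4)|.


9


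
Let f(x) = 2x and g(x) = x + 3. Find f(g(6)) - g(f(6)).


f(g(6)) = 18
g(f(6)) = 15
Difference = 3

3


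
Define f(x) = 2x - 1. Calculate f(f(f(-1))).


f(-1) = -3
f(-3) = -7
f(-7) = -15

-15


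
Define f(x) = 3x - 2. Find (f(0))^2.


f(0) = -2
(-2)^2 = 4

4


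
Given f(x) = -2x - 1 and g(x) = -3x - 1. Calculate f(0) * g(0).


f(0) = -1
g(0) = -1
Product = 1

1


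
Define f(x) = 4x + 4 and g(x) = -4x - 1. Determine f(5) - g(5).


f(5) = 24
g(5) = -21
Difference = 45

45


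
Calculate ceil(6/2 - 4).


6/2 = 3
3 - 4 = -1
ceil(-1) = -1

-1


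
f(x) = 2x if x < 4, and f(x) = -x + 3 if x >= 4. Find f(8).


-5


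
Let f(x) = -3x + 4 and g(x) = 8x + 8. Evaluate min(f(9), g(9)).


f(9) = -23
g(9) = 80
min = -23

-23


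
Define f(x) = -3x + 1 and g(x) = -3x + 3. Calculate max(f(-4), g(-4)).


15


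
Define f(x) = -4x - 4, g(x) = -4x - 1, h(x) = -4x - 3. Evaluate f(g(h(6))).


h(6) = -27
g(-27) = 107
f(107) = -432

-432


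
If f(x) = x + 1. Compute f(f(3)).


f(3) = 4
f(4) = 5

5


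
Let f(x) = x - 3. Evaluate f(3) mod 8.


f(3) = 0
0 mod 8 = 0

0


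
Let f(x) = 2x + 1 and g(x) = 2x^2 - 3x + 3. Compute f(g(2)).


g(2) = 5
f(5) = 11

11


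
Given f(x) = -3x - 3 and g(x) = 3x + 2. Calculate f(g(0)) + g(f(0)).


f(g(0)) = -9
g(f(0)) = -7
Sum = -16

-16


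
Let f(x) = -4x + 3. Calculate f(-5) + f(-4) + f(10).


f(-5) = 23
f(-4) = 19
f(10) = -37
Sum = 5

5


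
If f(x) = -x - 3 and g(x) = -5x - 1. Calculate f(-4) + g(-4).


f(-4) = 1
g(-4) = 19
Sum = 20

20


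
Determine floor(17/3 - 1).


4


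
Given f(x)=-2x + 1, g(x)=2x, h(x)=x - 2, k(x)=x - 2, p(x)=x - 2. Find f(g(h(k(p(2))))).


p(2) = 0
k(0) = -2
h(-2) = -4
g(-4) = -8
f(-8) = 17

17


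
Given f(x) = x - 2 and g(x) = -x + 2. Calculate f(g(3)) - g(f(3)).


f(g(3)) = -3
g(f(3)) = 1
Difference = -4

-4


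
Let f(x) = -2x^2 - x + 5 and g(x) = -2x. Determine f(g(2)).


g(2) = -4
f(-4) = (-2)*(-4)^2 - 1*(-4) + 5 = -23

-23


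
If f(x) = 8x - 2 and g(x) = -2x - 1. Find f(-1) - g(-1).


f(-1) = -10
g(-1) = 1
Difference = -11

-11


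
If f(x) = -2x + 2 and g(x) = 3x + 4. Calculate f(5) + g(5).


11


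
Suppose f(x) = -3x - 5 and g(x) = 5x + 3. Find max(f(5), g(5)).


f(5) = -20
g(5) = 28
max = 28

28


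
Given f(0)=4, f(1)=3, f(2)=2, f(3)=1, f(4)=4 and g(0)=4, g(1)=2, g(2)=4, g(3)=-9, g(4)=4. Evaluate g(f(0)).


f(0) = 4
g(4) = 4

4


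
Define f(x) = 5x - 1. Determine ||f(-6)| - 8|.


f(-6) = -31
|-31| = 31
|31 - 8| = 23

23


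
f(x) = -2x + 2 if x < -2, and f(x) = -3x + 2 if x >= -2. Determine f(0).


0 satisfies x >= -2
f(0) = 2

2


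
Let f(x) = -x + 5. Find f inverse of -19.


Solve -x + 5 = -19
x = (-19 - 5) / (-1) = 24

24


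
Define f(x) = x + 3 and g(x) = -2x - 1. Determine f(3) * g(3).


f(3) = 6
g(3) = -7
Product = -42

-42


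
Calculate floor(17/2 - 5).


17/2 = 8.5
8.5 - 5 = 3.5
floor(3.5) = 3

3


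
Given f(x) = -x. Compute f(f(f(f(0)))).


f(0) = 0
f(0) = 0
f(0) = 0
f(0) = 0

0


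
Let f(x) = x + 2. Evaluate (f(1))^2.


f(1) = 3
(3)^2 = 9

9


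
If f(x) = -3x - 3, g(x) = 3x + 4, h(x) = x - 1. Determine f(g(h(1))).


-15


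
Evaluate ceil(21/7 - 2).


21/7 = 3
3 - 2 = 1
ceil(1) = 1

1


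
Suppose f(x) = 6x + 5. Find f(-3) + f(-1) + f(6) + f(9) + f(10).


f(-3) = -13
f(-1) = -1
f(6) = 41
f(9) = 59
f(10) = 65
Sum = 151

151


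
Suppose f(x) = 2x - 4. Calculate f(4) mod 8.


f(4) = 4
4 mod 8 = 4

4


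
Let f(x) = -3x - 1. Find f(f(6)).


f(6) = -19
f(-19) = 56

56


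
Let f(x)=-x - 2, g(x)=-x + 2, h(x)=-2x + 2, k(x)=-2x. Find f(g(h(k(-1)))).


k(-1) = 2
h(2) = -2
g(-2) = 4
f(4) = -6

-6


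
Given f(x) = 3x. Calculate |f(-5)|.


f(-5) = -15
|-15| = 15

15


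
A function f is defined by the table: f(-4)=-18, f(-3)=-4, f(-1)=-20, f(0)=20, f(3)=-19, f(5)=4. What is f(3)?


Reading from the table at x = 3

-19


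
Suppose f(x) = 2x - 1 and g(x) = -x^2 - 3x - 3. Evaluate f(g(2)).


-27


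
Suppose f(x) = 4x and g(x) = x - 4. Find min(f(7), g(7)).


f(7) = 28
g(7) = 3
min = 3

3


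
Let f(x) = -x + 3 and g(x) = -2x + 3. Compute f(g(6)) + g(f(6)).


f(g(6)) = 12
g(f(6)) = 9
Sum = 21

21


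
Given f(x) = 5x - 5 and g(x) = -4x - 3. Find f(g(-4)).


g(-4) = 13
f(13) = 60

60


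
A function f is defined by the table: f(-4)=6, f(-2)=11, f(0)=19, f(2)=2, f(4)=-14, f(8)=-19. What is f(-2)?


Reading from the table at x = -2

11


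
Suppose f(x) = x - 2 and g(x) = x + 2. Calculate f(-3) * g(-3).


f(-3) = -5
g(-3) = -1
Product = 5

5


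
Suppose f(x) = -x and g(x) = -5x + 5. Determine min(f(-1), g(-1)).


f(-1) = 1
g(-1) = 10
min = 1

1


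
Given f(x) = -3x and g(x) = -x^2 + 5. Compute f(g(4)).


33


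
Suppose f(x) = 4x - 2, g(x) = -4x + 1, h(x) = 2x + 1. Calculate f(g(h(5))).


h(5) = 11
g(11) = -43
f(-43) = -174

-174


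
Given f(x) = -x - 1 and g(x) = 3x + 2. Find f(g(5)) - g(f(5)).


f(g(5)) = -18
g(f(5)) = -16
Difference = -2

-2


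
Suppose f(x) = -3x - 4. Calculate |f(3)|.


13


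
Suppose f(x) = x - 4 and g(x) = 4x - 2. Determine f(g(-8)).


g(-8) = -34
f(-34) = -38

-38


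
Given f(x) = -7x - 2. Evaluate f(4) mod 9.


6


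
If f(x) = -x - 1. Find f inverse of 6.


Solve -x - 1 = 6
x = (6 + 1) / (-1) = -7

-7


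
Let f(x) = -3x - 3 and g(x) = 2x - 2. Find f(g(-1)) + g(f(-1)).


f(g(-1)) = 9
g(f(-1)) = -2
Sum = 7

7


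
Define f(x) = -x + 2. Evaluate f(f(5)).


f(5) = -3
f(-3) = 5

5


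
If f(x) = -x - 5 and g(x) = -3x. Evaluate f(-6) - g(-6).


-17


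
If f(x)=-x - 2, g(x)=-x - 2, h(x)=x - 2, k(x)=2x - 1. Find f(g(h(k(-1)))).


k(-1) = -3
h(-3) = -5
g(-5) = 3
f(3) = -5

-5


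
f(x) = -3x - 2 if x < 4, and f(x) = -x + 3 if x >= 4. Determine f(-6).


16


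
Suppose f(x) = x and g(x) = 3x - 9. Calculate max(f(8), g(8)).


f(8) = 8
g(8) = 15
max = 15

15


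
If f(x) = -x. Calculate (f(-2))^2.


f(-2) = 2
(2)^2 = 4

4


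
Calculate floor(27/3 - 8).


27/3 = 9
9 - 8 = 1
floor(1) = 1

1


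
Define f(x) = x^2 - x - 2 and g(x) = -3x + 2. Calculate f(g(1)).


g(1) = -1
f(-1) = 1*(-1)^2 - 1*(-1) - 2 = 0

0


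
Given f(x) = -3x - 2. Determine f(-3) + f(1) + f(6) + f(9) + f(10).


f(-3) = 7
f(1) = -5
f(6) = -20
f(9) = -29
f(10) = -32
Sum = -79

-79


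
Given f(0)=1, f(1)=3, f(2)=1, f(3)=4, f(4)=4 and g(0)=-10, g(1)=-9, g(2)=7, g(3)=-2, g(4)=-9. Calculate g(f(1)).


f(1) = 3
g(3) = -2

-2


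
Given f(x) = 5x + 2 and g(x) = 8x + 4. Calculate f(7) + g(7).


97


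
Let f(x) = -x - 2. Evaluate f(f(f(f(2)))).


2


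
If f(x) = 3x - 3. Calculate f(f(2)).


6


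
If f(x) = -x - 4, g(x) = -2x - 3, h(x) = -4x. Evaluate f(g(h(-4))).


31


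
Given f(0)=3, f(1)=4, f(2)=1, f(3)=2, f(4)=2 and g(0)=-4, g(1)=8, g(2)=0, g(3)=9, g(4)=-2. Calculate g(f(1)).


f(1) = 4
g(4) = -2

-2


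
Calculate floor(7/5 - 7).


7/5 = 1.4
1.4 - 7 = -5.6
floor(-5.6) = -6

-6


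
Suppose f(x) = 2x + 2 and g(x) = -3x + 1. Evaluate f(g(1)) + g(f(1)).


f(g(1)) = -2
g(f(1)) = -11
Sum = -13

-13


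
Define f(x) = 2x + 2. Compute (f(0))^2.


f(0) = 2
(2)^2 = 4

4


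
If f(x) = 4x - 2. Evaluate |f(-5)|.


22


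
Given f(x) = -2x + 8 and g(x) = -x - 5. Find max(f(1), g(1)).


f(1) = 6
g(1) = -6
max = 6

6


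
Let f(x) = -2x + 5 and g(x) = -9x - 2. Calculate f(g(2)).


g(2) = -20
f(-20) = 45

45


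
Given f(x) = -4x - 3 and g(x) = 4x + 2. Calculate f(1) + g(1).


f(1) = -7
g(1) = 6
Sum = -1

-1


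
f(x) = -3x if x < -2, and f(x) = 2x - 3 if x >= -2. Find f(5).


5 satisfies x >= -2
f(5) = 7

7


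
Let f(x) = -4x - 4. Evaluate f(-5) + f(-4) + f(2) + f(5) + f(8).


f(-5) = 16
f(-4) = 12
f(2) = -12
f(5) = -24
f(8) = -36
Sum = -44

-44


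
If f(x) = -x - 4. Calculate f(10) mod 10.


f(10) = -14
-14 mod 10 = 6

6


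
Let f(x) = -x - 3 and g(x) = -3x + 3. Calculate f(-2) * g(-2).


f(-2) = -1
g(-2) = 9
Product = -9

-9


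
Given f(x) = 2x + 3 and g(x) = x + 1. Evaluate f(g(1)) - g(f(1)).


f(g(1)) = 7
g(f(1)) = 6
Difference = 1

1


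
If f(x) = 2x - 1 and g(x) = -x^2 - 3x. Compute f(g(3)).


-37


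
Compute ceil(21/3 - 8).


21/3 = 7
7 - 8 = -1
ceil(-1) = -1

-1


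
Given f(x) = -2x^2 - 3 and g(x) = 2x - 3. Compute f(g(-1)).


g(-1) = -5
f(-5) = (-2)*(-5)^2 - 3 = -53

-53


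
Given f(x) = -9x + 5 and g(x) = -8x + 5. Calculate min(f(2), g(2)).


f(2) = -13
g(2) = -11
min = -13

-13


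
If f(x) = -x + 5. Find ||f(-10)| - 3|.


f(-10) = 15
|15| = 15
|15 - 3| = 12

12


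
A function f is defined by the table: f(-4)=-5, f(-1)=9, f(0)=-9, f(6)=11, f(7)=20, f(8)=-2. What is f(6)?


Reading from the table at x = 6

11


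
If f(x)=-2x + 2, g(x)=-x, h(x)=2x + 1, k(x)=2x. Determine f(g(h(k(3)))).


k(3) = 6
h(6) = 13
g(13) = -13
f(-13) = 28

28


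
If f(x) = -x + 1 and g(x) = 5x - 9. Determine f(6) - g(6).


f(6) = -5
g(6) = 21
Difference = -26

-26


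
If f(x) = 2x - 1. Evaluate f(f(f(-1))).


-15


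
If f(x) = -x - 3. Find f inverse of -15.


Solve -x - 3 = -15
x = (-15 + 3) / (-1) = 12

12


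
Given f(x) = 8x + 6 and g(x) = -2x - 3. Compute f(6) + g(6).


39


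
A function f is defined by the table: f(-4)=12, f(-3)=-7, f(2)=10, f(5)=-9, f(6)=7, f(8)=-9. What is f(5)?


Reading from the table at x = 5

-9


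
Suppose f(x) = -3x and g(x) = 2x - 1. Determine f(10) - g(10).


f(10) = -30
g(10) = 19
Difference = -49

-49


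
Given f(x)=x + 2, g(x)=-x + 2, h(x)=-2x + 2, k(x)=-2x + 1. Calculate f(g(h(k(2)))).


k(2) = -3
h(-3) = 8
g(8) = -6
f(-6) = -4

-4


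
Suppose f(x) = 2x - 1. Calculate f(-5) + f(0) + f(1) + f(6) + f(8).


f(-5) = -11
f(0) = -1
f(1) = 1
f(6) = 11
f(8) = 15
Sum = 15

15


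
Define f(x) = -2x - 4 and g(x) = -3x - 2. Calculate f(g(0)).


g(0) = -2
f(-2) = 0

0


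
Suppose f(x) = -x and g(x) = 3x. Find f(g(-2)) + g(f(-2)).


f(g(-2)) = 6
g(f(-2)) = 6
Sum = 12

12


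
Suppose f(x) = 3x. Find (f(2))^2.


f(2) = 6
(6)^2 = 36

36


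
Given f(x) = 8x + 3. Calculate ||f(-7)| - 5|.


48


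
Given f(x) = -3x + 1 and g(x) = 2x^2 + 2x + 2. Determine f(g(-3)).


g(-3) = 14
f(14) = -41

-41


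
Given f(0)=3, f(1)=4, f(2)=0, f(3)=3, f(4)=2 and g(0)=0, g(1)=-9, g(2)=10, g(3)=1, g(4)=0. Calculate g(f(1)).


f(1) = 4
g(4) = 0

0


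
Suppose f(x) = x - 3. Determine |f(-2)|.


f(-2) = -5
|-5| = 5

5


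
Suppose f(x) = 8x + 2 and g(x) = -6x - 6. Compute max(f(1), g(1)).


10


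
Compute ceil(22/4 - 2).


4


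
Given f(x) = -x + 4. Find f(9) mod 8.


f(9) = -5
-5 mod 8 = 3

3


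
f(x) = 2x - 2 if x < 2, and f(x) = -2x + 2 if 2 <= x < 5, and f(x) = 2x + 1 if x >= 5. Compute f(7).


7 satisfies x >= 5
f(7) = 15

15


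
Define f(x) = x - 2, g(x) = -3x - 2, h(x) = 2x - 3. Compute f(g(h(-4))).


29


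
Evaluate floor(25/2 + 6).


25/2 = 12.5
12.5 + 6 = 18.5
floor(18.5) = 18

18


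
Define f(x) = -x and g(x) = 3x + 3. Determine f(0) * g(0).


f(0) = 0
g(0) = 3
Product = 0

0


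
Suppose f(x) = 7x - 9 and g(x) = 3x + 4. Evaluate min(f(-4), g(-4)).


f(-4) = -37
g(-4) = -8
min = -37

-37


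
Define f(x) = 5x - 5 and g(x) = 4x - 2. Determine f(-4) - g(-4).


-7


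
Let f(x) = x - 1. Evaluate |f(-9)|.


10


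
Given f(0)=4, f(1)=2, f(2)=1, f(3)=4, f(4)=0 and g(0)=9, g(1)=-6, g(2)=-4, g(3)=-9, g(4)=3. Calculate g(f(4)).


9


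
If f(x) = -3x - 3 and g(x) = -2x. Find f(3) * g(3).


f(3) = -12
g(3) = -6
Product = 72

72


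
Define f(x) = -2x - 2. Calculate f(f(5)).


f(5) = -12
f(-12) = 22

22


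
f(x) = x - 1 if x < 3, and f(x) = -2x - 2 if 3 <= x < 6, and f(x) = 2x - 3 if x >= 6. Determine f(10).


10 satisfies x >= 6
f(10) = 17

17


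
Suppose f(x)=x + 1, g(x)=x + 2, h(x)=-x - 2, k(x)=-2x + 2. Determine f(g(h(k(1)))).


1


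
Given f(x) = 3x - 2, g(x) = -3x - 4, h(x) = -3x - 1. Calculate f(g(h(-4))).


h(-4) = 11
g(11) = -37
f(-37) = -113

-113


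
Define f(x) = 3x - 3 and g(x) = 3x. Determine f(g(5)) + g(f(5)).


f(g(5)) = 42
g(f(5)) = 36
Sum = 78

78


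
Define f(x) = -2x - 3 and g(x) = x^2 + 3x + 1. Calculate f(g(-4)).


g(-4) = 5
f(5) = -13

-13


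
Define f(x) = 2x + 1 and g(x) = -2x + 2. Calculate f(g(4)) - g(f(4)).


5


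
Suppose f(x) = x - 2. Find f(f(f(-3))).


f(-3) = -5
f(-5) = -7
f(-7) = -9

-9


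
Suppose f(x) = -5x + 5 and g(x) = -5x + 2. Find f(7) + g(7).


f(7) = -30
g(7) = -33
Sum = -63

-63


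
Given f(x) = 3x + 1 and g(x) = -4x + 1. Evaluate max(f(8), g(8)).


f(8) = 25
g(8) = -31
max = 25

25


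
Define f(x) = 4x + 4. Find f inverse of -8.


Solve 4x + 4 = -8
x = (-8 - 4) / 4 = -3

-3


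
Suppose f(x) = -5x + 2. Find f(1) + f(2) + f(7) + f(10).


-92


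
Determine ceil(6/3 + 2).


6/3 = 2
2 + 2 = 4
ceil(4) = 4

4


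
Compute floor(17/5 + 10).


17/5 = 3.4
3.4 + 10 = 13.4
floor(13.4) = 13

13


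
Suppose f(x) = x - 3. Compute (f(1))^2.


f(1) = -2
(-2)^2 = 4

4


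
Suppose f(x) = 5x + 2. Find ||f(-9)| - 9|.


34


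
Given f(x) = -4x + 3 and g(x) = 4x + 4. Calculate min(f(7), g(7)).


f(7) = -25
g(7) = 32
min = -25

-25


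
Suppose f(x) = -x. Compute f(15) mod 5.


f(15) = -15
-15 mod 5 = 0

0


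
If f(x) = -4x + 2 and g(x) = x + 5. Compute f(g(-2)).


g(-2) = 3
f(3) = -10

-10


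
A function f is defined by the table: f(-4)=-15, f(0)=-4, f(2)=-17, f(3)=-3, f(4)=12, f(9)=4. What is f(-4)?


Reading from the table at x = -4

-15


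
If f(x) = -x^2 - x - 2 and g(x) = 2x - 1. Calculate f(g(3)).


g(3) = 5
f(5) = (-1)*(5)^2 - 1*(5) - 2 = -32

-32


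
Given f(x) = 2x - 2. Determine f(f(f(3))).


10


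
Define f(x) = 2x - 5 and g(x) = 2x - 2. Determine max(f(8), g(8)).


f(8) = 11
g(8) = 14
max = 14

14


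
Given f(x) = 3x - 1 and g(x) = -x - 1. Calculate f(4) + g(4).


6


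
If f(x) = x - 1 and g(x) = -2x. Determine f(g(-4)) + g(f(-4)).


17


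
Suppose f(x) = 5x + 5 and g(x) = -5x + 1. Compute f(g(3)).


g(3) = -14
f(-14) = -65

-65


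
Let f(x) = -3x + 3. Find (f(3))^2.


f(3) = -6
(-6)^2 = 36

36


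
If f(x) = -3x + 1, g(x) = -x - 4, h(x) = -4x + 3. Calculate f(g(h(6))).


-50


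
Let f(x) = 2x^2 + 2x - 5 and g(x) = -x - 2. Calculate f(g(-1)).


g(-1) = -1
f(-1) = 2*(-1)^2 + 2*(-1) - 5 = -5

-5


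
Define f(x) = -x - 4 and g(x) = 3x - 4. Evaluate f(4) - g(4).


f(4) = -8
g(4) = 8
Difference = -16

-16


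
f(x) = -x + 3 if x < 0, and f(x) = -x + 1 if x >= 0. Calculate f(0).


1


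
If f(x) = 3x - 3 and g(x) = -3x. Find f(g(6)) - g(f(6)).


f(g(6)) = -57
g(f(6)) = -45
Difference = -12

-12


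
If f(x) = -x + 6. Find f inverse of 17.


Solve -x + 6 = 17
x = (17 - 6) / (-1) = -11

-11


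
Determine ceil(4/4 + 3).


4/4 = 1
1 + 3 = 4
ceil(4) = 4

4


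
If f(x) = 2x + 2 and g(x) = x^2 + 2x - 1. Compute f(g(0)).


g(0) = -1
f(-1) = 0

0


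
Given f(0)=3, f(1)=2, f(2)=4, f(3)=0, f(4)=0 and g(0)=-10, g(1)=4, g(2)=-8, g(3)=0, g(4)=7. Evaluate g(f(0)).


f(0) = 3
g(3) = 0

0


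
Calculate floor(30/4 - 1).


30/4 = 7.5
7.5 - 1 = 6.5
floor(6.5) = 6

6


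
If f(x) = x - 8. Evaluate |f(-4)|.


f(-4) = -12
|-12| = 12

12


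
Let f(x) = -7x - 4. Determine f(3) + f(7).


f(3) = -25
f(7) = -53
Sum = -78

-78


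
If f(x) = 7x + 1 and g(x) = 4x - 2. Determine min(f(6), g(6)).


f(6) = 43
g(6) = 22
min = 22

22


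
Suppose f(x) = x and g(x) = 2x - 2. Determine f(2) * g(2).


f(2) = 2
g(2) = 2
Product = 4

4


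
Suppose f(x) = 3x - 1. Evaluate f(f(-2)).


f(-2) = -7
f(-7) = -22

-22


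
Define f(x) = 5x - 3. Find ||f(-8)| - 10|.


f(-8) = -43
|-43| = 43
|43 - 10| = 33

33


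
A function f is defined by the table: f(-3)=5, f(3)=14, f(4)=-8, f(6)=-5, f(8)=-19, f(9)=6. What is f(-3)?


Reading from the table at x = -3

5


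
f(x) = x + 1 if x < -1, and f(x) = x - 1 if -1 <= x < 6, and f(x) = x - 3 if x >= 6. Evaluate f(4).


3


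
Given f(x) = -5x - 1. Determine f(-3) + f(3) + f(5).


-28


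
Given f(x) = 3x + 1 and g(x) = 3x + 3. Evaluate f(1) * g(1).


f(1) = 4
g(1) = 6
Product = 24

24


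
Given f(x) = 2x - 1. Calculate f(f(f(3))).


f(3) = 5
f(5) = 9
f(9) = 17

17


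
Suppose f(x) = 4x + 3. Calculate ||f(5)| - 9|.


f(5) = 23
|23| = 23
|23 - 9| = 14

14


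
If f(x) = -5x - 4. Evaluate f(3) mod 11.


f(3) = -19
-19 mod 11 = 3

3


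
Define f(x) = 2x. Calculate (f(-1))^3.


f(-1) = -2
(-2)^3 = -8

-8


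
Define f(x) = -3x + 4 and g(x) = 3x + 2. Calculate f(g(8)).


g(8) = 26
f(26) = -74

-74


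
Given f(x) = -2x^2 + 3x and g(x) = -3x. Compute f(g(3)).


g(3) = -9
f(-9) = (-2)*(-9)^2 + 3*(-9) = -189

-189


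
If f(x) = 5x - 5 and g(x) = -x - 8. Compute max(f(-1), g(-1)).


f(-1) = -10
g(-1) = -7
max = -7

-7


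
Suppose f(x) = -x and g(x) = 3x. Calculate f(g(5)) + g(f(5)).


f(g(5)) = -15
g(f(5)) = -15
Sum = -30

-30


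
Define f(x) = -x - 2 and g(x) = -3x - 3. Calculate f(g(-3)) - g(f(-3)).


f(g(-3)) = -8
g(f(-3)) = -6
Difference = -2

-2


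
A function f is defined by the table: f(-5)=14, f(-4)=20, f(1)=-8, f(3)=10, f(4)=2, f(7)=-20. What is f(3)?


Reading from the table at x = 3

10


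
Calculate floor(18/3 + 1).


18/3 = 6
6 + 1 = 7
floor(7) = 7

7


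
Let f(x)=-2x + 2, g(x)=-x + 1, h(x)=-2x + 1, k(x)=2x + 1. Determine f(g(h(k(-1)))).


k(-1) = -1
h(-1) = 3
g(3) = -2
f(-2) = 6

6


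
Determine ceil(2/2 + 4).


2/2 = 1
1 + 4 = 5
ceil(5) = 5

5


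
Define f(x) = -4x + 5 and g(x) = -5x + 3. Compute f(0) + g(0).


f(0) = 5
g(0) = 3
Sum = 8

8


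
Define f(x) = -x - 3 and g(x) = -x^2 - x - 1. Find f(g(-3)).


g(-3) = -7
f(-7) = 4

4


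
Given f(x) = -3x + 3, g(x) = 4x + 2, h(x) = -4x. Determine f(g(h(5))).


h(5) = -20
g(-20) = -78
f(-78) = 237

237


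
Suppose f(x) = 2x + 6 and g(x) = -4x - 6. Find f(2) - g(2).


f(2) = 10
g(2) = -14
Difference = 24

24


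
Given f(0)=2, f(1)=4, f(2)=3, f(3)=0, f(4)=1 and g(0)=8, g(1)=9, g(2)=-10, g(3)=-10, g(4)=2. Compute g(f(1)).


f(1) = 4
g(4) = 2

2


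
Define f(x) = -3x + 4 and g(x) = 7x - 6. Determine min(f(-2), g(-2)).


f(-2) = 10
g(-2) = -20
min = -20

-20


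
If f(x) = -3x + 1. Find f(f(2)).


f(2) = -5
f(-5) = 16

16


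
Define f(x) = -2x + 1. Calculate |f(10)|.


f(10) = -19
|-19| = 19

19


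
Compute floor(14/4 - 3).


14/4 = 3.5
3.5 - 3 = 0.5
floor(0.5) = 0

0


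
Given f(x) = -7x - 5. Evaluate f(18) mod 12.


1


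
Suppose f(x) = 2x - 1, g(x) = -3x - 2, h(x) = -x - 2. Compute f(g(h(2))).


h(2) = -4
g(-4) = 10
f(10) = 19

19


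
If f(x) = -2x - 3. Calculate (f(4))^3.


f(4) = -11
(-11)^3 = -1331

-1331


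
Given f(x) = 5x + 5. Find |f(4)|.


25


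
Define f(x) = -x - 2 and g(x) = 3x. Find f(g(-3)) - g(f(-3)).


f(g(-3)) = 7
g(f(-3)) = 3
Difference = 4

4


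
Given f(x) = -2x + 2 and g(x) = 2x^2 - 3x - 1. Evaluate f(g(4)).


g(4) = 19
f(19) = -36

-36


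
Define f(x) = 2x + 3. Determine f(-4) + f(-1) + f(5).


f(-4) = -5
f(-1) = 1
f(5) = 13
Sum = 9

9


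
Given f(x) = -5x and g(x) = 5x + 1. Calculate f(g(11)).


g(11) = 56
f(56) = -280

-280


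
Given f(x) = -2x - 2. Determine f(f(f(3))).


-30


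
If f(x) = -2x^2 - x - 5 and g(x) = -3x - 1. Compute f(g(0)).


g(0) = -1
f(-1) = (-2)*(-1)^2 - 1*(-1) - 5 = -6

-6


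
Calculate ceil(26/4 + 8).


26/4 = 6.5
6.5 + 8 = 14.5
ceil(14.5) = 15

15


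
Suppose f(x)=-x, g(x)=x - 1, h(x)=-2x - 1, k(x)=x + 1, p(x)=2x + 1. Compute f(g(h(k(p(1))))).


p(1) = 3
k(3) = 4
h(4) = -9
g(-9) = -10
f(-10) = 10

10


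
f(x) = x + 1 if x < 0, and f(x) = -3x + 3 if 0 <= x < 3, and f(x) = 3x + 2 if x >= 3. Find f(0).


0 satisfies 0 <= x < 3
f(0) = 3

3


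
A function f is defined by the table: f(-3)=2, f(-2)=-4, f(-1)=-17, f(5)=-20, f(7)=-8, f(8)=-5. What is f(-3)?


Reading from the table at x = -3

2


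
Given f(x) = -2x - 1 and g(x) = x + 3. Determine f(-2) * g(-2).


f(-2) = 3
g(-2) = 1
Product = 3

3


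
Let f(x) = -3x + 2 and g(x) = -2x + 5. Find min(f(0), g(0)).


f(0) = 2
g(0) = 5
min = 2

2


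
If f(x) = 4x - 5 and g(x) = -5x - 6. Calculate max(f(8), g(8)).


f(8) = 27
g(8) = -46
max = 27

27


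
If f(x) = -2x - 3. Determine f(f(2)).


f(2) = -7
f(-7) = 11

11


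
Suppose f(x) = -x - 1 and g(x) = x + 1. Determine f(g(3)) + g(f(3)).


f(g(3)) = -5
g(f(3)) = -3
Sum = -8

-8


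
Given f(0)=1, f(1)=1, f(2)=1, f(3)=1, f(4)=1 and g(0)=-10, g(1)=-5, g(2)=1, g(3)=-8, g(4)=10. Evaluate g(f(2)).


f(2) = 1
g(1) = -5

-5


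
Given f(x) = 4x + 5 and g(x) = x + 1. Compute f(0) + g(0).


f(0) = 5
g(0) = 1
Sum = 6

6


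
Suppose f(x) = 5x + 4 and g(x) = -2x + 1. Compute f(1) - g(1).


f(1) = 9
g(1) = -1
Difference = 10

10


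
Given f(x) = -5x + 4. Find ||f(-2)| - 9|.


f(-2) = 14
|14| = 14
|14 - 9| = 5

5


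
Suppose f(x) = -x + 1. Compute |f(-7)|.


f(-7) = 8
|8| = 8

8


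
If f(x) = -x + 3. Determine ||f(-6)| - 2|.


f(-6) = 9
|9| = 9
|9 - 2| = 7

7


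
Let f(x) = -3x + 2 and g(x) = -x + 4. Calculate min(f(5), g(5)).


f(5) = -13
g(5) = -1
min = -13

-13


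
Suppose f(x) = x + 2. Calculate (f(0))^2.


f(0) = 2
(2)^2 = 4

4


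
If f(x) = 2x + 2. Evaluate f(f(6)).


f(6) = 14
f(14) = 30

30


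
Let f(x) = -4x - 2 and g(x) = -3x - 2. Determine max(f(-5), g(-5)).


f(-5) = 18
g(-5) = 13
max = 18

18


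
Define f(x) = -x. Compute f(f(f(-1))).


f(-1) = 1
f(1) = -1
f(-1) = 1

1


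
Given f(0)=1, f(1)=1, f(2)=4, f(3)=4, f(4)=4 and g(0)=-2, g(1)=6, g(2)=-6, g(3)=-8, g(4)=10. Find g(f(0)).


6


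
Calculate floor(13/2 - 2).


4


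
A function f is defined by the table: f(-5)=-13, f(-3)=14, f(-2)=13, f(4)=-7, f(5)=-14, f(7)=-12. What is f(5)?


Reading from the table at x = 5

-14


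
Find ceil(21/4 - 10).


-4


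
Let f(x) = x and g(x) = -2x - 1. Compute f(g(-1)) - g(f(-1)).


f(g(-1)) = 1
g(f(-1)) = 1
Difference = 0

0


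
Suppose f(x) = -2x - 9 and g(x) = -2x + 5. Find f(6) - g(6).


f(6) = -21
g(6) = -7
Difference = -14

-14


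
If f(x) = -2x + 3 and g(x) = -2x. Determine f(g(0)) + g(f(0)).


-3


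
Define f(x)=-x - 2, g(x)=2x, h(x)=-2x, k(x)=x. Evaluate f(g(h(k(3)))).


k(3) = 3
h(3) = -6
g(-6) = -12
f(-12) = 10

10


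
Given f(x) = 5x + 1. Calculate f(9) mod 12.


10


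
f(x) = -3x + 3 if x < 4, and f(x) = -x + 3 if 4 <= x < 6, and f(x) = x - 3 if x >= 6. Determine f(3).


3 satisfies x < 4
f(3) = -6

-6


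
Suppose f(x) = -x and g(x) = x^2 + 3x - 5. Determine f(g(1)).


g(1) = -1
f(-1) = 1

1


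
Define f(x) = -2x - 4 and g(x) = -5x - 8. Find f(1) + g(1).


f(1) = -6
g(1) = -13
Sum = -19

-19


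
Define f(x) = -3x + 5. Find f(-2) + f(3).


f(-2) = 11
f(3) = -4
Sum = 7

7


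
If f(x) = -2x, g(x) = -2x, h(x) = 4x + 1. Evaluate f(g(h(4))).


h(4) = 17
g(17) = -34
f(-34) = 68

68


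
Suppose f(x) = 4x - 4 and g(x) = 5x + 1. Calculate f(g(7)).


g(7) = 36
f(36) = 140

140


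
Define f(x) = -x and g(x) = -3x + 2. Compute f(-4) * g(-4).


f(-4) = 4
g(-4) = 14
Product = 56

56


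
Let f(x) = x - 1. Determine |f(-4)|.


f(-4) = -5
|-5| = 5

5


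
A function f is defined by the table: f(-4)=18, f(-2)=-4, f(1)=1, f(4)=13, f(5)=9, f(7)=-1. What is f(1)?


1


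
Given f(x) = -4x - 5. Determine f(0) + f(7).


-38


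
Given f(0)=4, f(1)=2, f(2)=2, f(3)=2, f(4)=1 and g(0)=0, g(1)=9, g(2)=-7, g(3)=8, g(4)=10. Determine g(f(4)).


f(4) = 1
g(1) = 9

9


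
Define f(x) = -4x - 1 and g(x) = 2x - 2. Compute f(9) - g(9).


-53


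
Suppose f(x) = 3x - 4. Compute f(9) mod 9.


5


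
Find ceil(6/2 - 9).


6/2 = 3
3 - 9 = -6
ceil(-6) = -6

-6


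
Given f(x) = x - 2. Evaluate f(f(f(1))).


f(1) = -1
f(-1) = -3
f(-3) = -5

-5


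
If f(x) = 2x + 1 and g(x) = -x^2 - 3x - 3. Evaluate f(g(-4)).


g(-4) = -7
f(-7) = -13

-13


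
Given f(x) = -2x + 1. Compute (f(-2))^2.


f(-2) = 5
(5)^2 = 25

25


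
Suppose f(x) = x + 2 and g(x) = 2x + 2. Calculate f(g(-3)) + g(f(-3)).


f(g(-3)) = -2
g(f(-3)) = 0
Sum = -2

-2


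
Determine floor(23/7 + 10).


23/7 = 3.2857
3.2857 + 10 = 13.2857
floor(13.2857) = 13

13


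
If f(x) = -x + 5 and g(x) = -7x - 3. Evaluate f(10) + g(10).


f(10) = -5
g(10) = -73
Sum = -78

-78


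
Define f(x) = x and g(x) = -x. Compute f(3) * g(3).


-9


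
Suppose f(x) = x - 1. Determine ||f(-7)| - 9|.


f(-7) = -8
|-8| = 8
|8 - 9| = 1

1


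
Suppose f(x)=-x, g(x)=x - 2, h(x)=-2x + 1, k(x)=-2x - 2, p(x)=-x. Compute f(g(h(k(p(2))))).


5


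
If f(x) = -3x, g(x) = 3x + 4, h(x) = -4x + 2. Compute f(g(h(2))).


h(2) = -6
g(-6) = -14
f(-14) = 42

42


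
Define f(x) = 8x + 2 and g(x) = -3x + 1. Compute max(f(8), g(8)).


66


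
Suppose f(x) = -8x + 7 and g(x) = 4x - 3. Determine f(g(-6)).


g(-6) = -27
f(-27) = 223

223


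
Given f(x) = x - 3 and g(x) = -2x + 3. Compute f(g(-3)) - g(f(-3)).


f(g(-3)) = 6
g(f(-3)) = 15
Difference = -9

-9


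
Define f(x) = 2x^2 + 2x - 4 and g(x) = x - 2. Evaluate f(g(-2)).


g(-2) = -4
f(-4) = 2*(-4)^2 + 2*(-4) - 4 = 20

20


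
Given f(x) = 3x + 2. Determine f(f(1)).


f(1) = 5
f(5) = 17

17


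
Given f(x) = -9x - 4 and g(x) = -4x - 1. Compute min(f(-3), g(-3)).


f(-3) = 23
g(-3) = 11
min = 11

11


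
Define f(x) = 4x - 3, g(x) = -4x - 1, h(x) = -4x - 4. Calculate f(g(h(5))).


377


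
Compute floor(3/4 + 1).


3/4 = 0.75
0.75 + 1 = 1.75
floor(1.75) = 1

1


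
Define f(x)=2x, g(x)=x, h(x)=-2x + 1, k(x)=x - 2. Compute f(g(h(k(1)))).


k(1) = -1
h(-1) = 3
g(3) = 3
f(3) = 6

6


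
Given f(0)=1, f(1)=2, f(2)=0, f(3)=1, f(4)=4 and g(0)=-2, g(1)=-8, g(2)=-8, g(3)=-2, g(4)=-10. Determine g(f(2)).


-2


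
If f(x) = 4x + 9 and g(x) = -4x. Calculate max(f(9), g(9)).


f(9) = 45
g(9) = -36
max = 45

45


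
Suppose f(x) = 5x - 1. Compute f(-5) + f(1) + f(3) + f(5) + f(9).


60


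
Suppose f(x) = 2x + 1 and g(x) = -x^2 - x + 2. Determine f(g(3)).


g(3) = -10
f(-10) = -19

-19


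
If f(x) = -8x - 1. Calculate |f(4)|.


f(4) = -33
|-33| = 33

33


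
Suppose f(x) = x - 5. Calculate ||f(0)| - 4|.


f(0) = -5
|-5| = 5
|5 - 4| = 1

1


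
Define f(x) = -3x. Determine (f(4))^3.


f(4) = -12
(-12)^3 = -1728

-1728


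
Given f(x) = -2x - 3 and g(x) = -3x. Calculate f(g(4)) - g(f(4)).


f(g(4)) = 21
g(f(4)) = 33
Difference = -12

-12


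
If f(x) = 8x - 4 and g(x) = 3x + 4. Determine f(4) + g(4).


f(4) = 28
g(4) = 16
Sum = 44

44


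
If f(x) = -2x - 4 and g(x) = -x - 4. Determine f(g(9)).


g(9) = -13
f(-13) = 22

22


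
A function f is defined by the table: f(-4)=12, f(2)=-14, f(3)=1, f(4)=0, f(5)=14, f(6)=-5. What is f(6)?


Reading from the table at x = 6

-5


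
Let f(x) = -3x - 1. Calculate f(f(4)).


f(4) = -13
f(-13) = 38

38


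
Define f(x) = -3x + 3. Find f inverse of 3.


0


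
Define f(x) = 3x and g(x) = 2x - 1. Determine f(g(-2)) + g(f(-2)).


-28


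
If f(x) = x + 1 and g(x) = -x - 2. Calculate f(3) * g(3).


-20


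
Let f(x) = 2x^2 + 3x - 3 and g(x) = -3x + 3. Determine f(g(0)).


g(0) = 3
f(3) = 2*(3)^2 + 3*(3) - 3 = 24

24


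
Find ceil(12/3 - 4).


12/3 = 4
4 - 4 = 0
ceil(0) = 0

0


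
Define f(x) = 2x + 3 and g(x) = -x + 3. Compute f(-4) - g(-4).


f(-4) = -5
g(-4) = 7
Difference = -12

-12


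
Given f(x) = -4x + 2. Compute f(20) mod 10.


f(20) = -78
-78 mod 10 = 2

2


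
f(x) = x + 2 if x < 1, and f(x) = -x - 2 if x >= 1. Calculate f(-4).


-2


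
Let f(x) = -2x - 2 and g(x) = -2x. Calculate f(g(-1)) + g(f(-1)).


-6


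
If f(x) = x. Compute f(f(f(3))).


f(3) = 3
f(3) = 3
f(3) = 3

3


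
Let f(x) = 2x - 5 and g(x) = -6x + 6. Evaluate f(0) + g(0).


f(0) = -5
g(0) = 6
Sum = 1

1


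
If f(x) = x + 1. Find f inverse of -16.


Solve x + 1 = -16
x = (-16 - 1) / 1 = -17

-17


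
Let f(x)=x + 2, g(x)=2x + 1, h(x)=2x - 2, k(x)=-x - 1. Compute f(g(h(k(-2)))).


k(-2) = 1
h(1) = 0
g(0) = 1
f(1) = 3

3


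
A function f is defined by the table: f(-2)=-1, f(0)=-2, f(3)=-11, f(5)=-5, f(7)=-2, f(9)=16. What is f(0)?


Reading from the table at x = 0

-2


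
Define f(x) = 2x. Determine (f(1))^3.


f(1) = 2
(2)^3 = 8

8


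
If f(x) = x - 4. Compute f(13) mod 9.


0


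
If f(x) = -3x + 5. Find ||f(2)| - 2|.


f(2) = -1
|-1| = 1
|1 - 2| = 1

1


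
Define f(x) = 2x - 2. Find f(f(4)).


10


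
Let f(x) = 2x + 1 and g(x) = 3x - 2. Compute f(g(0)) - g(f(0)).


f(g(0)) = -3
g(f(0)) = 1
Difference = -4

-4


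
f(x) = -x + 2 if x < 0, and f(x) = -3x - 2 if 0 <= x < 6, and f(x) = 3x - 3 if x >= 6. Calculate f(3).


3 satisfies 0 <= x < 6
f(3) = -11

-11


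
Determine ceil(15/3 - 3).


2


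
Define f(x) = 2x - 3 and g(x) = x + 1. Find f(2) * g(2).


f(2) = 1
g(2) = 3
Product = 3

3


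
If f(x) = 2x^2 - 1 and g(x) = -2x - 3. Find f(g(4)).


241


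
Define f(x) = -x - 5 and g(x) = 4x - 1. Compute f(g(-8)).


g(-8) = -33
f(-33) = 28

28


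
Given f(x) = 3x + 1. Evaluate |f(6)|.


f(6) = 19
|19| = 19

19


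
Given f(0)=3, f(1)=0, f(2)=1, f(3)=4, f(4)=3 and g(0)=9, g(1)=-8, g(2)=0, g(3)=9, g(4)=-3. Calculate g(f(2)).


f(2) = 1
g(1) = -8

-8
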